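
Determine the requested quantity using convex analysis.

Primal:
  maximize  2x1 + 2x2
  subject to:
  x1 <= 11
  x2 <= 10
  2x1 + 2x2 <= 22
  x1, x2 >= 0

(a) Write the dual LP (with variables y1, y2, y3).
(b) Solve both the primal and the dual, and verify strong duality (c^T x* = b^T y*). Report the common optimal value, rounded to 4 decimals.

The standard primal-dual pair for 'max c^T x s.t. A x <= b, x >= 0' is:
  Dual:  min b^T y  s.t.  A^T y >= c,  y >= 0.

So the dual LP is:
  minimize  11y1 + 10y2 + 22y3
  subject to:
    y1 + 2y3 >= 2
    y2 + 2y3 >= 2
    y1, y2, y3 >= 0

Solving the primal: x* = (1, 10).
  primal value c^T x* = 22.
Solving the dual: y* = (0, 0, 1).
  dual value b^T y* = 22.
Strong duality: c^T x* = b^T y*. Confirmed.

22


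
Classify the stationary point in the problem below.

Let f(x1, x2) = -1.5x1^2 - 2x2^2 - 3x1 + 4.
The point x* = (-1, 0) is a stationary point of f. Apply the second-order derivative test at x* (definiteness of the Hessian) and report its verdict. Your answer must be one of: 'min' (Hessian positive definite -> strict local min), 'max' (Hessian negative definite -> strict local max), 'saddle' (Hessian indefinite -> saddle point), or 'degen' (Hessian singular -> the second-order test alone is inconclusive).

Compute the Hessian H = grad^2 f:
  H = [[-3, 0], [0, -4]]
Verify stationarity: grad f(x*) = H x* + g = (0, 0).
Eigenvalues of H: -4, -3.
Both eigenvalues < 0, so H is negative definite -> x* is a strict local max.

max


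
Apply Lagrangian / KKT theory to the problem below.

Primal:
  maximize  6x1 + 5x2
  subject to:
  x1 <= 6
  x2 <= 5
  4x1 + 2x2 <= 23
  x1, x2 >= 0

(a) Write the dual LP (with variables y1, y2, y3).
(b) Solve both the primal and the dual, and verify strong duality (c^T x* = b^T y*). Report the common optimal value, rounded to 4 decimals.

The standard primal-dual pair for 'max c^T x s.t. A x <= b, x >= 0' is:
  Dual:  min b^T y  s.t.  A^T y >= c,  y >= 0.

So the dual LP is:
  minimize  6y1 + 5y2 + 23y3
  subject to:
    y1 + 4y3 >= 6
    y2 + 2y3 >= 5
    y1, y2, y3 >= 0

Solving the primal: x* = (3.25, 5).
  primal value c^T x* = 44.5.
Solving the dual: y* = (0, 2, 1.5).
  dual value b^T y* = 44.5.
Strong duality: c^T x* = b^T y*. Confirmed.

44.5


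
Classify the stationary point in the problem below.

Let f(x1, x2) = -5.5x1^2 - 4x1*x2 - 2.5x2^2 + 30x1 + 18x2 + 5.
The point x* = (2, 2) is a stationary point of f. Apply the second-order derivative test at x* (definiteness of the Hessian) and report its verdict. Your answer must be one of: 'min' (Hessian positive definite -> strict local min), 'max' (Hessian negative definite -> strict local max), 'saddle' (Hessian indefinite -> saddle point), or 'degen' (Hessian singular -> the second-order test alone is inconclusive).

Compute the Hessian H = grad^2 f:
  H = [[-11, -4], [-4, -5]]
Verify stationarity: grad f(x*) = H x* + g = (0, 0).
Eigenvalues of H: -13, -3.
Both eigenvalues < 0, so H is negative definite -> x* is a strict local max.

max


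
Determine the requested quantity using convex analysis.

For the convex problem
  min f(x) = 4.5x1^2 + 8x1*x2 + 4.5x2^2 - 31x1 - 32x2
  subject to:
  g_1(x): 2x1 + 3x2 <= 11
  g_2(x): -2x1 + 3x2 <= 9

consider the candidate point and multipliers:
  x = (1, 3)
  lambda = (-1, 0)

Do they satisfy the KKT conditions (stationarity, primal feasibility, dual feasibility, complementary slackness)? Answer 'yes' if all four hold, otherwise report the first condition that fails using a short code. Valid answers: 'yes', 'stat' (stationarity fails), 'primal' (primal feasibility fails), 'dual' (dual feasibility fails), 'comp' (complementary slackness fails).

Gradient of f: grad f(x) = Q x + c = (2, 3)
Constraint values g_i(x) = a_i^T x - b_i:
  g_1((1, 3)) = 0
  g_2((1, 3)) = -2
Stationarity residual: grad f(x) + sum_i lambda_i a_i = (0, 0)
  -> stationarity OK
Primal feasibility (all g_i <= 0): OK
Dual feasibility (all lambda_i >= 0): FAILS
Complementary slackness (lambda_i * g_i(x) = 0 for all i): OK

Verdict: the first failing condition is dual_feasibility -> dual.

dual


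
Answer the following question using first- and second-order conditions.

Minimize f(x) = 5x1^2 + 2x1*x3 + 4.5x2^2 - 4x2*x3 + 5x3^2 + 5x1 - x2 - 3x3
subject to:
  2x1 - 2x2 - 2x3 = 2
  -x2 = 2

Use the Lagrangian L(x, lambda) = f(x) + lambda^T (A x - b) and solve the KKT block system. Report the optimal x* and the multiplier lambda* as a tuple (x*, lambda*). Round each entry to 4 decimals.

Form the Lagrangian:
  L(x, lambda) = (1/2) x^T Q x + c^T x + lambda^T (A x - b)
Stationarity (grad_x L = 0): Q x + c + A^T lambda = 0.
Primal feasibility: A x = b.

This gives the KKT block system:
  [ Q   A^T ] [ x     ]   [-c ]
  [ A    0  ] [ lambda ] = [ b ]

Solving the linear system:
  x*      = (-0.9167, -2, 0.0833)
  lambda* = (2, -23.3333)
  f(x*)   = 19.9167

x* = (-0.9167, -2, 0.0833), lambda* = (2, -23.3333)


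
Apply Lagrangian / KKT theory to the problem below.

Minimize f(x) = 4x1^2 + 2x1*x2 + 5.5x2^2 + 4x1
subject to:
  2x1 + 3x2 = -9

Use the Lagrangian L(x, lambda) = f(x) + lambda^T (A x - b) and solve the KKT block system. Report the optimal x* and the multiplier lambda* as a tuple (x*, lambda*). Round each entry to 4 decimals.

Form the Lagrangian:
  L(x, lambda) = (1/2) x^T Q x + c^T x + lambda^T (A x - b)
Stationarity (grad_x L = 0): Q x + c + A^T lambda = 0.
Primal feasibility: A x = b.

This gives the KKT block system:
  [ Q   A^T ] [ x     ]   [-c ]
  [ A    0  ] [ lambda ] = [ b ]

Solving the linear system:
  x*      = (-1.9565, -1.6957)
  lambda* = (7.5217)
  f(x*)   = 29.9348

x* = (-1.9565, -1.6957), lambda* = (7.5217)


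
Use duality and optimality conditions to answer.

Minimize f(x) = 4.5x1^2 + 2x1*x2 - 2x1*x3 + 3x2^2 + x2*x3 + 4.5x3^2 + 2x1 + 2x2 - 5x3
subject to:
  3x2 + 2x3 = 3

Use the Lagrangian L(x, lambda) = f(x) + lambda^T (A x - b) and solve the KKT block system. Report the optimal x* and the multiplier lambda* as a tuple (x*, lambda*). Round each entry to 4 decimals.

Form the Lagrangian:
  L(x, lambda) = (1/2) x^T Q x + c^T x + lambda^T (A x - b)
Stationarity (grad_x L = 0): Q x + c + A^T lambda = 0.
Primal feasibility: A x = b.

This gives the KKT block system:
  [ Q   A^T ] [ x     ]   [-c ]
  [ A    0  ] [ lambda ] = [ b ]

Solving the linear system:
  x*      = (-0.1248, 0.4247, 0.863)
  lambda* = (-1.7205)
  f(x*)   = 0.7232

x* = (-0.1248, 0.4247, 0.863), lambda* = (-1.7205)


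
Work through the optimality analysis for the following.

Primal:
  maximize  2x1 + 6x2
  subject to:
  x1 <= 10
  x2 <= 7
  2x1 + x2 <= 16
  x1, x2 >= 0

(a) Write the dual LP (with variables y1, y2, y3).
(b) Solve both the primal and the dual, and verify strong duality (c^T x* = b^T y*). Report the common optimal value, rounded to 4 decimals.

The standard primal-dual pair for 'max c^T x s.t. A x <= b, x >= 0' is:
  Dual:  min b^T y  s.t.  A^T y >= c,  y >= 0.

So the dual LP is:
  minimize  10y1 + 7y2 + 16y3
  subject to:
    y1 + 2y3 >= 2
    y2 + y3 >= 6
    y1, y2, y3 >= 0

Solving the primal: x* = (4.5, 7).
  primal value c^T x* = 51.
Solving the dual: y* = (0, 5, 1).
  dual value b^T y* = 51.
Strong duality: c^T x* = b^T y*. Confirmed.

51


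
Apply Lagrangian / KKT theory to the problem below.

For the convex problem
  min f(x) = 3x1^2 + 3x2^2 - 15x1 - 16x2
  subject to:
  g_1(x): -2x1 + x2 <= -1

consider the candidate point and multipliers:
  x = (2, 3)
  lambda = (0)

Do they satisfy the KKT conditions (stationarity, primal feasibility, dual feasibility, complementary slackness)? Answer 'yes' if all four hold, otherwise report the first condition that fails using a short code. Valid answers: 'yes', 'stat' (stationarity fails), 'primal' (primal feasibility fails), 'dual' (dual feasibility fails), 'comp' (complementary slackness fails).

Gradient of f: grad f(x) = Q x + c = (-3, 2)
Constraint values g_i(x) = a_i^T x - b_i:
  g_1((2, 3)) = 0
Stationarity residual: grad f(x) + sum_i lambda_i a_i = (-3, 2)
  -> stationarity FAILS
Primal feasibility (all g_i <= 0): OK
Dual feasibility (all lambda_i >= 0): OK
Complementary slackness (lambda_i * g_i(x) = 0 for all i): OK

Verdict: the first failing condition is stationarity -> stat.

stat


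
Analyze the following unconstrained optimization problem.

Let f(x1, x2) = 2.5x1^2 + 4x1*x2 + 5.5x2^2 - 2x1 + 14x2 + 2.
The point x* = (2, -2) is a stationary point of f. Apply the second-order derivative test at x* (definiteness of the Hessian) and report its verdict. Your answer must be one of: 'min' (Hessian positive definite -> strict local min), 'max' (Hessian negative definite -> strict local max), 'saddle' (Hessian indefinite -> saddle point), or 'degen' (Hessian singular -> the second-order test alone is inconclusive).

Compute the Hessian H = grad^2 f:
  H = [[5, 4], [4, 11]]
Verify stationarity: grad f(x*) = H x* + g = (0, 0).
Eigenvalues of H: 3, 13.
Both eigenvalues > 0, so H is positive definite -> x* is a strict local min.

min


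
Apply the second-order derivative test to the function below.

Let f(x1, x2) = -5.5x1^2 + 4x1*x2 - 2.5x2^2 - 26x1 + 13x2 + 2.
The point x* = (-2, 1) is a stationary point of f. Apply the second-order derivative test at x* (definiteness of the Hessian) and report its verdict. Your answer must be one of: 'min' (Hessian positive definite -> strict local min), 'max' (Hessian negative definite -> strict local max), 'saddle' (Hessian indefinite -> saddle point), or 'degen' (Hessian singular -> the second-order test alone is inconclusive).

Compute the Hessian H = grad^2 f:
  H = [[-11, 4], [4, -5]]
Verify stationarity: grad f(x*) = H x* + g = (0, 0).
Eigenvalues of H: -13, -3.
Both eigenvalues < 0, so H is negative definite -> x* is a strict local max.

max


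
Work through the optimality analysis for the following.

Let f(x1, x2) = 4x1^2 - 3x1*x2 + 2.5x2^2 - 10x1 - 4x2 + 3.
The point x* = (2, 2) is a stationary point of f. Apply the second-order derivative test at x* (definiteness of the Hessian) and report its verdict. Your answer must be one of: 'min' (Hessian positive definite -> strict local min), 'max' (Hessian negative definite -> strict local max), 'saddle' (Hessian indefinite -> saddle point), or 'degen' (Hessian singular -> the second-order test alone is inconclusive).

Compute the Hessian H = grad^2 f:
  H = [[8, -3], [-3, 5]]
Verify stationarity: grad f(x*) = H x* + g = (0, 0).
Eigenvalues of H: 3.1459, 9.8541.
Both eigenvalues > 0, so H is positive definite -> x* is a strict local min.

min


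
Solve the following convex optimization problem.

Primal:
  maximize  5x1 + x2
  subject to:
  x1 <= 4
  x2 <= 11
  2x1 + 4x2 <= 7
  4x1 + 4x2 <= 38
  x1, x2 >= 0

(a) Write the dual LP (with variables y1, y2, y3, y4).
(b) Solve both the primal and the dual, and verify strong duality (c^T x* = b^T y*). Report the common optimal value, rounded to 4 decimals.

The standard primal-dual pair for 'max c^T x s.t. A x <= b, x >= 0' is:
  Dual:  min b^T y  s.t.  A^T y >= c,  y >= 0.

So the dual LP is:
  minimize  4y1 + 11y2 + 7y3 + 38y4
  subject to:
    y1 + 2y3 + 4y4 >= 5
    y2 + 4y3 + 4y4 >= 1
    y1, y2, y3, y4 >= 0

Solving the primal: x* = (3.5, 0).
  primal value c^T x* = 17.5.
Solving the dual: y* = (0, 0, 2.5, 0).
  dual value b^T y* = 17.5.
Strong duality: c^T x* = b^T y*. Confirmed.

17.5


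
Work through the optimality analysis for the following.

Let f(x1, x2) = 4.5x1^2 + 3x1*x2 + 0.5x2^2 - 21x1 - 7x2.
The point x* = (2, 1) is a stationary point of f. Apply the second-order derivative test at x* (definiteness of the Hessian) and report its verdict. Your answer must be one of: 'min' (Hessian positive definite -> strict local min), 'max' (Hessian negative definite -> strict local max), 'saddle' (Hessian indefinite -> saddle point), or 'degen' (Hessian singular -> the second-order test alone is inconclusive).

Compute the Hessian H = grad^2 f:
  H = [[9, 3], [3, 1]]
Verify stationarity: grad f(x*) = H x* + g = (0, 0).
Eigenvalues of H: 0, 10.
H has a zero eigenvalue (singular; positive semidefinite but not definite), so H is neither positive definite, negative definite, nor indefinite. The second-order test alone is inconclusive -> degen.
(Indeed, f is constant along the null direction of H through x*, so x* is not a strict local extremum.)

degen


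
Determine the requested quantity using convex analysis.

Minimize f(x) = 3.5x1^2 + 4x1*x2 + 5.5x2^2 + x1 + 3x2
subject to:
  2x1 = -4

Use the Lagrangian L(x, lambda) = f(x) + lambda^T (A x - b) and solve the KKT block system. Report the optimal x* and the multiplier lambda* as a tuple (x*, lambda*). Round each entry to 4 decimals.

Form the Lagrangian:
  L(x, lambda) = (1/2) x^T Q x + c^T x + lambda^T (A x - b)
Stationarity (grad_x L = 0): Q x + c + A^T lambda = 0.
Primal feasibility: A x = b.

This gives the KKT block system:
  [ Q   A^T ] [ x     ]   [-c ]
  [ A    0  ] [ lambda ] = [ b ]

Solving the linear system:
  x*      = (-2, 0.4545)
  lambda* = (5.5909)
  f(x*)   = 10.8636

x* = (-2, 0.4545), lambda* = (5.5909)


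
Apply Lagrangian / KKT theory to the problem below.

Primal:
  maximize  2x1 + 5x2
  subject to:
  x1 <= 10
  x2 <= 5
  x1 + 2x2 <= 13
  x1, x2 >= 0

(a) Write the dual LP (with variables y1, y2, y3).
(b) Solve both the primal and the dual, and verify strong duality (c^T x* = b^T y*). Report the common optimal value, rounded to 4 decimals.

The standard primal-dual pair for 'max c^T x s.t. A x <= b, x >= 0' is:
  Dual:  min b^T y  s.t.  A^T y >= c,  y >= 0.

So the dual LP is:
  minimize  10y1 + 5y2 + 13y3
  subject to:
    y1 + y3 >= 2
    y2 + 2y3 >= 5
    y1, y2, y3 >= 0

Solving the primal: x* = (3, 5).
  primal value c^T x* = 31.
Solving the dual: y* = (0, 1, 2).
  dual value b^T y* = 31.
Strong duality: c^T x* = b^T y*. Confirmed.

31


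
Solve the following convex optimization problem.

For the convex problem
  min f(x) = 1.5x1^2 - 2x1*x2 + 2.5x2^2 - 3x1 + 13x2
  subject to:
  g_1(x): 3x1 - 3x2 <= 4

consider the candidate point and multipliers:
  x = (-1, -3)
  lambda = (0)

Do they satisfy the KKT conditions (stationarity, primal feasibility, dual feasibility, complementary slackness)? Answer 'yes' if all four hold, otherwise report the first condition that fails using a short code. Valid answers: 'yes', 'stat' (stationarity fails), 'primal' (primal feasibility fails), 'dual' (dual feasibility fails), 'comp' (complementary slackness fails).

Gradient of f: grad f(x) = Q x + c = (0, 0)
Constraint values g_i(x) = a_i^T x - b_i:
  g_1((-1, -3)) = 2
Stationarity residual: grad f(x) + sum_i lambda_i a_i = (0, 0)
  -> stationarity OK
Primal feasibility (all g_i <= 0): FAILS
Dual feasibility (all lambda_i >= 0): OK
Complementary slackness (lambda_i * g_i(x) = 0 for all i): OK

Verdict: the first failing condition is primal_feasibility -> primal.

primal


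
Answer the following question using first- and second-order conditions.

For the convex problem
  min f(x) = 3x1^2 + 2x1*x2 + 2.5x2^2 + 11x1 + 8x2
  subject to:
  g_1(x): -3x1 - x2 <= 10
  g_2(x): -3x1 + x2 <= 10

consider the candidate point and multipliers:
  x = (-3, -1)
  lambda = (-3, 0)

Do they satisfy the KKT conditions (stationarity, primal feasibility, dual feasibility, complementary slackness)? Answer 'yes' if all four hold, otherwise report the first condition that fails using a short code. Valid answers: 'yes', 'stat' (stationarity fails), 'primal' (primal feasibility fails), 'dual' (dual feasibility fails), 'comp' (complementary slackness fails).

Gradient of f: grad f(x) = Q x + c = (-9, -3)
Constraint values g_i(x) = a_i^T x - b_i:
  g_1((-3, -1)) = 0
  g_2((-3, -1)) = -2
Stationarity residual: grad f(x) + sum_i lambda_i a_i = (0, 0)
  -> stationarity OK
Primal feasibility (all g_i <= 0): OK
Dual feasibility (all lambda_i >= 0): FAILS
Complementary slackness (lambda_i * g_i(x) = 0 for all i): OK

Verdict: the first failing condition is dual_feasibility -> dual.

dual


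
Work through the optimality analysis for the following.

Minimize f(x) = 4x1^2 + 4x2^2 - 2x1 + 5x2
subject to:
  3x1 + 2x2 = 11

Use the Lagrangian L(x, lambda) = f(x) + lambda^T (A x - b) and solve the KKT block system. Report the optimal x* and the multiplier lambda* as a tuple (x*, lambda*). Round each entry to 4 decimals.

Form the Lagrangian:
  L(x, lambda) = (1/2) x^T Q x + c^T x + lambda^T (A x - b)
Stationarity (grad_x L = 0): Q x + c + A^T lambda = 0.
Primal feasibility: A x = b.

This gives the KKT block system:
  [ Q   A^T ] [ x     ]   [-c ]
  [ A    0  ] [ lambda ] = [ b ]

Solving the linear system:
  x*      = (2.9038, 1.1442)
  lambda* = (-7.0769)
  f(x*)   = 38.8798

x* = (2.9038, 1.1442), lambda* = (-7.0769)


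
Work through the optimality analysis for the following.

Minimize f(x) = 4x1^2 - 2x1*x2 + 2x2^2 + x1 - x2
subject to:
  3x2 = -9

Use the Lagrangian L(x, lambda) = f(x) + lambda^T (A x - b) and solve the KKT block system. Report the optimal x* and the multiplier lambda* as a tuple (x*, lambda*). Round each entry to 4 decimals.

Form the Lagrangian:
  L(x, lambda) = (1/2) x^T Q x + c^T x + lambda^T (A x - b)
Stationarity (grad_x L = 0): Q x + c + A^T lambda = 0.
Primal feasibility: A x = b.

This gives the KKT block system:
  [ Q   A^T ] [ x     ]   [-c ]
  [ A    0  ] [ lambda ] = [ b ]

Solving the linear system:
  x*      = (-0.875, -3)
  lambda* = (3.75)
  f(x*)   = 17.9375

x* = (-0.875, -3), lambda* = (3.75)


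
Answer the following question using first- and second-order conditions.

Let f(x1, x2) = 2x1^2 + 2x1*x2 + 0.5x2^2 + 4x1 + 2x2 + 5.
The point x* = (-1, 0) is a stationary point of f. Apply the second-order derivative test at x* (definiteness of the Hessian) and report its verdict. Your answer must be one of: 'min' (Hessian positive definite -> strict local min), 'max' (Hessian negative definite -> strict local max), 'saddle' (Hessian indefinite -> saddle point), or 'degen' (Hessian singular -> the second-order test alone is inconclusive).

Compute the Hessian H = grad^2 f:
  H = [[4, 2], [2, 1]]
Verify stationarity: grad f(x*) = H x* + g = (0, 0).
Eigenvalues of H: 0, 5.
H has a zero eigenvalue (singular; positive semidefinite but not definite), so H is neither positive definite, negative definite, nor indefinite. The second-order test alone is inconclusive -> degen.
(Indeed, f is constant along the null direction of H through x*, so x* is not a strict local extremum.)

degen


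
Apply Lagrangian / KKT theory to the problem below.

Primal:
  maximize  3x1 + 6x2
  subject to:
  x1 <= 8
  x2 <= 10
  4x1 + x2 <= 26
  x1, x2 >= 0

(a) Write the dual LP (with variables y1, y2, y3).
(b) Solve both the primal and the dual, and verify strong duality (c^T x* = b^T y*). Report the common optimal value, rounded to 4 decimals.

The standard primal-dual pair for 'max c^T x s.t. A x <= b, x >= 0' is:
  Dual:  min b^T y  s.t.  A^T y >= c,  y >= 0.

So the dual LP is:
  minimize  8y1 + 10y2 + 26y3
  subject to:
    y1 + 4y3 >= 3
    y2 + y3 >= 6
    y1, y2, y3 >= 0

Solving the primal: x* = (4, 10).
  primal value c^T x* = 72.
Solving the dual: y* = (0, 5.25, 0.75).
  dual value b^T y* = 72.
Strong duality: c^T x* = b^T y*. Confirmed.

72


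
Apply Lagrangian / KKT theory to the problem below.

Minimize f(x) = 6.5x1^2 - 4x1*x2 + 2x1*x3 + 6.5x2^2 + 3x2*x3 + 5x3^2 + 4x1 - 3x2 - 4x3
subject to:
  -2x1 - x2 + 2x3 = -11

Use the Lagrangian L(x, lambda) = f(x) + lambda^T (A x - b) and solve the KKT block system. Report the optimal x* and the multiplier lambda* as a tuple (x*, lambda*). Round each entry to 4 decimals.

Form the Lagrangian:
  L(x, lambda) = (1/2) x^T Q x + c^T x + lambda^T (A x - b)
Stationarity (grad_x L = 0): Q x + c + A^T lambda = 0.
Primal feasibility: A x = b.

This gives the KKT block system:
  [ Q   A^T ] [ x     ]   [-c ]
  [ A    0  ] [ lambda ] = [ b ]

Solving the linear system:
  x*      = (2.0569, 2.0927, -2.3967)
  lambda* = (8.7877)
  f(x*)   = 54.1004

x* = (2.0569, 2.0927, -2.3967), lambda* = (8.7877)


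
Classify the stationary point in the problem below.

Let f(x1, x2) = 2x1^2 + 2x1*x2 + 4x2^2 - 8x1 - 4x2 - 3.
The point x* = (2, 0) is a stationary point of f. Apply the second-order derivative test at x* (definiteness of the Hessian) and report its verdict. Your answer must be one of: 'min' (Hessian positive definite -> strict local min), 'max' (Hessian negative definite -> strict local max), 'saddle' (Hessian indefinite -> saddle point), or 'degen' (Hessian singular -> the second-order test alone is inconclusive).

Compute the Hessian H = grad^2 f:
  H = [[4, 2], [2, 8]]
Verify stationarity: grad f(x*) = H x* + g = (0, 0).
Eigenvalues of H: 3.1716, 8.8284.
Both eigenvalues > 0, so H is positive definite -> x* is a strict local min.

min


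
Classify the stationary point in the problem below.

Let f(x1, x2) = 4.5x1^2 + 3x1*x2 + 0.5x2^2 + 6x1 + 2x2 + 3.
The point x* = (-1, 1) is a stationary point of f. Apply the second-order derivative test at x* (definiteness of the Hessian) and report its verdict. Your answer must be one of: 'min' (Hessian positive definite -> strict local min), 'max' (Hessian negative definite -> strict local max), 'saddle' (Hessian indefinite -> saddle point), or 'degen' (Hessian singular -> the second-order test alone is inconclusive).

Compute the Hessian H = grad^2 f:
  H = [[9, 3], [3, 1]]
Verify stationarity: grad f(x*) = H x* + g = (0, 0).
Eigenvalues of H: 0, 10.
H has a zero eigenvalue (singular; positive semidefinite but not definite), so H is neither positive definite, negative definite, nor indefinite. The second-order test alone is inconclusive -> degen.
(Indeed, f is constant along the null direction of H through x*, so x* is not a strict local extremum.)

degen


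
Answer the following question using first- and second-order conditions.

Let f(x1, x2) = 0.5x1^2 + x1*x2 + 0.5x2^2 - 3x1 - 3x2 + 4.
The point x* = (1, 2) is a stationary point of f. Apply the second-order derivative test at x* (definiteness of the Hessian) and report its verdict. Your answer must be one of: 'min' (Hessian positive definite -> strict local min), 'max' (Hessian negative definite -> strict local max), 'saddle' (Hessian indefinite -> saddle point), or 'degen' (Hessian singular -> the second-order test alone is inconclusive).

Compute the Hessian H = grad^2 f:
  H = [[1, 1], [1, 1]]
Verify stationarity: grad f(x*) = H x* + g = (0, 0).
Eigenvalues of H: 0, 2.
H has a zero eigenvalue (singular; positive semidefinite but not definite), so H is neither positive definite, negative definite, nor indefinite. The second-order test alone is inconclusive -> degen.
(Indeed, f is constant along the null direction of H through x*, so x* is not a strict local extremum.)

degen


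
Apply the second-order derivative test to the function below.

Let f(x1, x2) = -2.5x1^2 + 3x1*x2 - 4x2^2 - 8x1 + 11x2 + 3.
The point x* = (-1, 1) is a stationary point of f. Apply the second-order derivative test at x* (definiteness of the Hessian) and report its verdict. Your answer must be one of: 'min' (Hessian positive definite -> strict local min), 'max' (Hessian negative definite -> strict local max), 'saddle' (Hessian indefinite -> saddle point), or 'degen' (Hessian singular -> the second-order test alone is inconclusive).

Compute the Hessian H = grad^2 f:
  H = [[-5, 3], [3, -8]]
Verify stationarity: grad f(x*) = H x* + g = (0, 0).
Eigenvalues of H: -9.8541, -3.1459.
Both eigenvalues < 0, so H is negative definite -> x* is a strict local max.

max


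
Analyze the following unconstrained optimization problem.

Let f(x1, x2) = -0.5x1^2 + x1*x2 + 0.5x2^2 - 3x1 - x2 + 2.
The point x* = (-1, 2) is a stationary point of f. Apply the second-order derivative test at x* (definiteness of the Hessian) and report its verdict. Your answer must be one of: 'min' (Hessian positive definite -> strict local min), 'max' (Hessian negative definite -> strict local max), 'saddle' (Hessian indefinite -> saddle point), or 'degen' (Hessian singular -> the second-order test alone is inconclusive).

Compute the Hessian H = grad^2 f:
  H = [[-1, 1], [1, 1]]
Verify stationarity: grad f(x*) = H x* + g = (0, 0).
Eigenvalues of H: -1.4142, 1.4142.
Eigenvalues have mixed signs, so H is indefinite -> x* is a saddle point.

saddle


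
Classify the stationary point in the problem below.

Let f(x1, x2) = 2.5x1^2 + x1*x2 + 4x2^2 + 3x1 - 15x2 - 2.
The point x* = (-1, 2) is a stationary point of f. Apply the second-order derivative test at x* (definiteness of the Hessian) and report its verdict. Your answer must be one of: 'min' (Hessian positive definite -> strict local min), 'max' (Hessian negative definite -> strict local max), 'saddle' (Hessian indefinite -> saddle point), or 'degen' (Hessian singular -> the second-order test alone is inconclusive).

Compute the Hessian H = grad^2 f:
  H = [[5, 1], [1, 8]]
Verify stationarity: grad f(x*) = H x* + g = (0, 0).
Eigenvalues of H: 4.6972, 8.3028.
Both eigenvalues > 0, so H is positive definite -> x* is a strict local min.

min


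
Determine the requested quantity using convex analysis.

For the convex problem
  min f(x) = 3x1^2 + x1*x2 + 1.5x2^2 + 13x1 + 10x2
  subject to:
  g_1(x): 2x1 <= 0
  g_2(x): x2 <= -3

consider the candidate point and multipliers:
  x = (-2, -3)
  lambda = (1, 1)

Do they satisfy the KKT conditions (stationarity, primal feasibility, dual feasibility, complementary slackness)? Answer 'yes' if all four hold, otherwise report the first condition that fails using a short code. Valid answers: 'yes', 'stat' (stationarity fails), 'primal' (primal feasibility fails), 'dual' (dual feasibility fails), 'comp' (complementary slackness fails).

Gradient of f: grad f(x) = Q x + c = (-2, -1)
Constraint values g_i(x) = a_i^T x - b_i:
  g_1((-2, -3)) = -4
  g_2((-2, -3)) = 0
Stationarity residual: grad f(x) + sum_i lambda_i a_i = (0, 0)
  -> stationarity OK
Primal feasibility (all g_i <= 0): OK
Dual feasibility (all lambda_i >= 0): OK
Complementary slackness (lambda_i * g_i(x) = 0 for all i): FAILS

Verdict: the first failing condition is complementary_slackness -> comp.

comp


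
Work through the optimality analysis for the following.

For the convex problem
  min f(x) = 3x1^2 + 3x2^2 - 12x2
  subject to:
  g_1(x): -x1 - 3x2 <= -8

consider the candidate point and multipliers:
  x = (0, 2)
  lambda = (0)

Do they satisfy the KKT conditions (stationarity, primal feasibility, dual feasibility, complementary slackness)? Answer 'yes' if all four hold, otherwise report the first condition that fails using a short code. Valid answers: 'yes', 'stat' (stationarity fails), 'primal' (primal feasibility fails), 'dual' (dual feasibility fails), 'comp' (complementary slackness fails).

Gradient of f: grad f(x) = Q x + c = (0, 0)
Constraint values g_i(x) = a_i^T x - b_i:
  g_1((0, 2)) = 2
Stationarity residual: grad f(x) + sum_i lambda_i a_i = (0, 0)
  -> stationarity OK
Primal feasibility (all g_i <= 0): FAILS
Dual feasibility (all lambda_i >= 0): OK
Complementary slackness (lambda_i * g_i(x) = 0 for all i): OK

Verdict: the first failing condition is primal_feasibility -> primal.

primal


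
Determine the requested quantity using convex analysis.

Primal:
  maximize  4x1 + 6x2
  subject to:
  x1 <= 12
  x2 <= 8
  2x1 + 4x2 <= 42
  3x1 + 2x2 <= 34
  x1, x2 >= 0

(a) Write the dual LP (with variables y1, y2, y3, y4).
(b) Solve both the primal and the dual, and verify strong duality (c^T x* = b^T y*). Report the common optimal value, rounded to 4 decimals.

The standard primal-dual pair for 'max c^T x s.t. A x <= b, x >= 0' is:
  Dual:  min b^T y  s.t.  A^T y >= c,  y >= 0.

So the dual LP is:
  minimize  12y1 + 8y2 + 42y3 + 34y4
  subject to:
    y1 + 2y3 + 3y4 >= 4
    y2 + 4y3 + 2y4 >= 6
    y1, y2, y3, y4 >= 0

Solving the primal: x* = (6.5, 7.25).
  primal value c^T x* = 69.5.
Solving the dual: y* = (0, 0, 1.25, 0.5).
  dual value b^T y* = 69.5.
Strong duality: c^T x* = b^T y*. Confirmed.

69.5


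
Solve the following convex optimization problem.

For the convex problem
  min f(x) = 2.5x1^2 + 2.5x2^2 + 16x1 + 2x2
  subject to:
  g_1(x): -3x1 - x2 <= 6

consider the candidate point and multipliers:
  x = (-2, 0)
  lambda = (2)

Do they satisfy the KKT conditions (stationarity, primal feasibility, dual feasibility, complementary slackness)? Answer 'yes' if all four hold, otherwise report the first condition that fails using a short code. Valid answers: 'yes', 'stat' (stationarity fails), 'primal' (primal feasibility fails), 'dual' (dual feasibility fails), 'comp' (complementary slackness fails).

Gradient of f: grad f(x) = Q x + c = (6, 2)
Constraint values g_i(x) = a_i^T x - b_i:
  g_1((-2, 0)) = 0
Stationarity residual: grad f(x) + sum_i lambda_i a_i = (0, 0)
  -> stationarity OK
Primal feasibility (all g_i <= 0): OK
Dual feasibility (all lambda_i >= 0): OK
Complementary slackness (lambda_i * g_i(x) = 0 for all i): OK

Verdict: yes, KKT holds.

yes


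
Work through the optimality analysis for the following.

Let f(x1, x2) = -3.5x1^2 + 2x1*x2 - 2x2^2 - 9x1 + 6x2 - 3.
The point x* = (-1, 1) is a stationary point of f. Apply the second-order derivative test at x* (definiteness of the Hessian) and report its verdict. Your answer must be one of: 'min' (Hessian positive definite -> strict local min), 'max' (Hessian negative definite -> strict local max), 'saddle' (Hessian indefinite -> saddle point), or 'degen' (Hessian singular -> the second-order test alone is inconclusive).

Compute the Hessian H = grad^2 f:
  H = [[-7, 2], [2, -4]]
Verify stationarity: grad f(x*) = H x* + g = (0, 0).
Eigenvalues of H: -8, -3.
Both eigenvalues < 0, so H is negative definite -> x* is a strict local max.

max


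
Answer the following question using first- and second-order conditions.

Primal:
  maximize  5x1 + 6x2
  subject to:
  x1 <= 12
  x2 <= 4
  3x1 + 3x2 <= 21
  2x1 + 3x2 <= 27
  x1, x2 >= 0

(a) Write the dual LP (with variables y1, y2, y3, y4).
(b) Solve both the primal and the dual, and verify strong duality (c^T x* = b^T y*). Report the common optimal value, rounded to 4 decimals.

The standard primal-dual pair for 'max c^T x s.t. A x <= b, x >= 0' is:
  Dual:  min b^T y  s.t.  A^T y >= c,  y >= 0.

So the dual LP is:
  minimize  12y1 + 4y2 + 21y3 + 27y4
  subject to:
    y1 + 3y3 + 2y4 >= 5
    y2 + 3y3 + 3y4 >= 6
    y1, y2, y3, y4 >= 0

Solving the primal: x* = (3, 4).
  primal value c^T x* = 39.
Solving the dual: y* = (0, 1, 1.6667, 0).
  dual value b^T y* = 39.
Strong duality: c^T x* = b^T y*. Confirmed.

39


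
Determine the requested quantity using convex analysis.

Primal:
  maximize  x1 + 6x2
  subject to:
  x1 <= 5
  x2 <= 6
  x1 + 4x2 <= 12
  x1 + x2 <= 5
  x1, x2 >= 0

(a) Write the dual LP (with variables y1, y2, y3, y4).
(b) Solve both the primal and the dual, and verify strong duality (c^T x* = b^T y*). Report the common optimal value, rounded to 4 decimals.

The standard primal-dual pair for 'max c^T x s.t. A x <= b, x >= 0' is:
  Dual:  min b^T y  s.t.  A^T y >= c,  y >= 0.

So the dual LP is:
  minimize  5y1 + 6y2 + 12y3 + 5y4
  subject to:
    y1 + y3 + y4 >= 1
    y2 + 4y3 + y4 >= 6
    y1, y2, y3, y4 >= 0

Solving the primal: x* = (0, 3).
  primal value c^T x* = 18.
Solving the dual: y* = (0, 0, 1.5, 0).
  dual value b^T y* = 18.
Strong duality: c^T x* = b^T y*. Confirmed.

18


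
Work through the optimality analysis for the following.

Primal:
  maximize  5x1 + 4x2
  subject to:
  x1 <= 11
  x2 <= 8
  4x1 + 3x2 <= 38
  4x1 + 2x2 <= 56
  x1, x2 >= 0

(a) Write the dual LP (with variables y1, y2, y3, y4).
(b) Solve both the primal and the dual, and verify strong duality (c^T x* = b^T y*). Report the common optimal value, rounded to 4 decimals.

The standard primal-dual pair for 'max c^T x s.t. A x <= b, x >= 0' is:
  Dual:  min b^T y  s.t.  A^T y >= c,  y >= 0.

So the dual LP is:
  minimize  11y1 + 8y2 + 38y3 + 56y4
  subject to:
    y1 + 4y3 + 4y4 >= 5
    y2 + 3y3 + 2y4 >= 4
    y1, y2, y3, y4 >= 0

Solving the primal: x* = (3.5, 8).
  primal value c^T x* = 49.5.
Solving the dual: y* = (0, 0.25, 1.25, 0).
  dual value b^T y* = 49.5.
Strong duality: c^T x* = b^T y*. Confirmed.

49.5


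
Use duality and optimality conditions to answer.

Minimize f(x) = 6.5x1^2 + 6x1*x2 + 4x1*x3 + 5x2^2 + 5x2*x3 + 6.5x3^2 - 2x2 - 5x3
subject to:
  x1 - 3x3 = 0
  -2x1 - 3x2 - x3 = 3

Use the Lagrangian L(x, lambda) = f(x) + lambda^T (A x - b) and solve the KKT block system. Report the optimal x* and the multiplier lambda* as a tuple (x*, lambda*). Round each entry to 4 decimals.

Form the Lagrangian:
  L(x, lambda) = (1/2) x^T Q x + c^T x + lambda^T (A x - b)
Stationarity (grad_x L = 0): Q x + c + A^T lambda = 0.
Primal feasibility: A x = b.

This gives the KKT block system:
  [ Q   A^T ] [ x     ]   [-c ]
  [ A    0  ] [ lambda ] = [ b ]

Solving the linear system:
  x*      = (0, -1, 0)
  lambda* = (-2, -4)
  f(x*)   = 7

x* = (0, -1, 0), lambda* = (-2, -4)


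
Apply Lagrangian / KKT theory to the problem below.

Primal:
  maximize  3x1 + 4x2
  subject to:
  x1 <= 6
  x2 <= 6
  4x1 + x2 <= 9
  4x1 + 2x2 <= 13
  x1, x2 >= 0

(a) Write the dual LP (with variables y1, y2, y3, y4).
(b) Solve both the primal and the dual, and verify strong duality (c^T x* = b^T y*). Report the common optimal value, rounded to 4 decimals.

The standard primal-dual pair for 'max c^T x s.t. A x <= b, x >= 0' is:
  Dual:  min b^T y  s.t.  A^T y >= c,  y >= 0.

So the dual LP is:
  minimize  6y1 + 6y2 + 9y3 + 13y4
  subject to:
    y1 + 4y3 + 4y4 >= 3
    y2 + y3 + 2y4 >= 4
    y1, y2, y3, y4 >= 0

Solving the primal: x* = (0.25, 6).
  primal value c^T x* = 24.75.
Solving the dual: y* = (0, 2.5, 0, 0.75).
  dual value b^T y* = 24.75.
Strong duality: c^T x* = b^T y*. Confirmed.

24.75


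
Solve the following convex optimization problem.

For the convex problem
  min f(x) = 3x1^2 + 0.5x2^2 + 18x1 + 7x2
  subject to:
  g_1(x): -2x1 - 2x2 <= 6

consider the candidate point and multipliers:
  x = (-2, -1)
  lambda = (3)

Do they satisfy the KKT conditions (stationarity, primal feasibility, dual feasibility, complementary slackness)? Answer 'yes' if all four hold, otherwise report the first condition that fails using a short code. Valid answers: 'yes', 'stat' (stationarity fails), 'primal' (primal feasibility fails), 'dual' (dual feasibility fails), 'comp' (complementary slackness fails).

Gradient of f: grad f(x) = Q x + c = (6, 6)
Constraint values g_i(x) = a_i^T x - b_i:
  g_1((-2, -1)) = 0
Stationarity residual: grad f(x) + sum_i lambda_i a_i = (0, 0)
  -> stationarity OK
Primal feasibility (all g_i <= 0): OK
Dual feasibility (all lambda_i >= 0): OK
Complementary slackness (lambda_i * g_i(x) = 0 for all i): OK

Verdict: yes, KKT holds.

yes


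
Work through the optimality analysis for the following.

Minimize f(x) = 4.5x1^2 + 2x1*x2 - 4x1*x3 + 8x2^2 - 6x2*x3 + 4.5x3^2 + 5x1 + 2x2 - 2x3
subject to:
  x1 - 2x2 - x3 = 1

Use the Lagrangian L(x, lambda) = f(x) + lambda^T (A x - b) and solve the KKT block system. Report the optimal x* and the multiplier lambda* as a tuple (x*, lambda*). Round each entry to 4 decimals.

Form the Lagrangian:
  L(x, lambda) = (1/2) x^T Q x + c^T x + lambda^T (A x - b)
Stationarity (grad_x L = 0): Q x + c + A^T lambda = 0.
Primal feasibility: A x = b.

This gives the KKT block system:
  [ Q   A^T ] [ x     ]   [-c ]
  [ A    0  ] [ lambda ] = [ b ]

Solving the linear system:
  x*      = (-0.4752, -0.4823, -0.5106)
  lambda* = (-1.8014)
  f(x*)   = -0.2589

x* = (-0.4752, -0.4823, -0.5106), lambda* = (-1.8014)


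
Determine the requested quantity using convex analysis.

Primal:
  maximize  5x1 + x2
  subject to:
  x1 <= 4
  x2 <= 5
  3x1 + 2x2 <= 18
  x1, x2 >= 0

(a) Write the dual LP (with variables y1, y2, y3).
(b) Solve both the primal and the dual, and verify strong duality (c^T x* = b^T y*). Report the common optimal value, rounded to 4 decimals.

The standard primal-dual pair for 'max c^T x s.t. A x <= b, x >= 0' is:
  Dual:  min b^T y  s.t.  A^T y >= c,  y >= 0.

So the dual LP is:
  minimize  4y1 + 5y2 + 18y3
  subject to:
    y1 + 3y3 >= 5
    y2 + 2y3 >= 1
    y1, y2, y3 >= 0

Solving the primal: x* = (4, 3).
  primal value c^T x* = 23.
Solving the dual: y* = (3.5, 0, 0.5).
  dual value b^T y* = 23.
Strong duality: c^T x* = b^T y*. Confirmed.

23


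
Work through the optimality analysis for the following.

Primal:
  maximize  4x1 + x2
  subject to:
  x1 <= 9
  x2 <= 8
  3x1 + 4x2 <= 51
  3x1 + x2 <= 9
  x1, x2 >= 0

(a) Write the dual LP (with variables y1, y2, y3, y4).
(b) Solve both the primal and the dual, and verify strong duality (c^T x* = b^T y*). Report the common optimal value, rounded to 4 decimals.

The standard primal-dual pair for 'max c^T x s.t. A x <= b, x >= 0' is:
  Dual:  min b^T y  s.t.  A^T y >= c,  y >= 0.

So the dual LP is:
  minimize  9y1 + 8y2 + 51y3 + 9y4
  subject to:
    y1 + 3y3 + 3y4 >= 4
    y2 + 4y3 + y4 >= 1
    y1, y2, y3, y4 >= 0

Solving the primal: x* = (3, 0).
  primal value c^T x* = 12.
Solving the dual: y* = (0, 0, 0, 1.3333).
  dual value b^T y* = 12.
Strong duality: c^T x* = b^T y*. Confirmed.

12


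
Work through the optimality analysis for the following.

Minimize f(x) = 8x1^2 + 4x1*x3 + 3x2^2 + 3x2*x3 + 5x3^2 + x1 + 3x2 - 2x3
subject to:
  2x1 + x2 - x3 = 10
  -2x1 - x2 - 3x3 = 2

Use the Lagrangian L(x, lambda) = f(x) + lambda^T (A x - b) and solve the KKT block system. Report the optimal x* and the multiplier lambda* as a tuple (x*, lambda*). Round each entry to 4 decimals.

Form the Lagrangian:
  L(x, lambda) = (1/2) x^T Q x + c^T x + lambda^T (A x - b)
Stationarity (grad_x L = 0): Q x + c + A^T lambda = 0.
Primal feasibility: A x = b.

This gives the KKT block system:
  [ Q   A^T ] [ x     ]   [-c ]
  [ A    0  ] [ lambda ] = [ b ]

Solving the linear system:
  x*      = (2.075, 2.85, -3)
  lambda* = (-12.1125, -1.0125)
  f(x*)   = 69.8875

x* = (2.075, 2.85, -3), lambda* = (-12.1125, -1.0125)


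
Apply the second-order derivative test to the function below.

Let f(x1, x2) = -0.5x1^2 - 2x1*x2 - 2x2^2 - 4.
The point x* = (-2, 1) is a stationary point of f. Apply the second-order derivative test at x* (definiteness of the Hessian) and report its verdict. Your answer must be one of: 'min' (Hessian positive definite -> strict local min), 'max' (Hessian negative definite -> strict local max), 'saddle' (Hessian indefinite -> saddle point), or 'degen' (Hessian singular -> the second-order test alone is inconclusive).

Compute the Hessian H = grad^2 f:
  H = [[-1, -2], [-2, -4]]
Verify stationarity: grad f(x*) = H x* + g = (0, 0).
Eigenvalues of H: -5, 0.
H has a zero eigenvalue (singular; negative semidefinite but not definite), so H is neither positive definite, negative definite, nor indefinite. The second-order test alone is inconclusive -> degen.
(Indeed, f is constant along the null direction of H through x*, so x* is not a strict local extremum.)

degen


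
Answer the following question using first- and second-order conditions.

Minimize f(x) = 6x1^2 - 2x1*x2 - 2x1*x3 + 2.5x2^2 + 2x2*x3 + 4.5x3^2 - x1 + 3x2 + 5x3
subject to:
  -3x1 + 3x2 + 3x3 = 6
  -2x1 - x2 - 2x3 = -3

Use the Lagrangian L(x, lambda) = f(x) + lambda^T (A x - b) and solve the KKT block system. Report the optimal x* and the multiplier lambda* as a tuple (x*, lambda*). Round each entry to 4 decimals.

Form the Lagrangian:
  L(x, lambda) = (1/2) x^T Q x + c^T x + lambda^T (A x - b)
Stationarity (grad_x L = 0): Q x + c + A^T lambda = 0.
Primal feasibility: A x = b.

This gives the KKT block system:
  [ Q   A^T ] [ x     ]   [-c ]
  [ A    0  ] [ lambda ] = [ b ]

Solving the linear system:
  x*      = (0.1074, 1.4298, 0.6777)
  lambda* = (-2.9449, 2.4545)
  f(x*)   = 16.3017

x* = (0.1074, 1.4298, 0.6777), lambda* = (-2.9449, 2.4545)


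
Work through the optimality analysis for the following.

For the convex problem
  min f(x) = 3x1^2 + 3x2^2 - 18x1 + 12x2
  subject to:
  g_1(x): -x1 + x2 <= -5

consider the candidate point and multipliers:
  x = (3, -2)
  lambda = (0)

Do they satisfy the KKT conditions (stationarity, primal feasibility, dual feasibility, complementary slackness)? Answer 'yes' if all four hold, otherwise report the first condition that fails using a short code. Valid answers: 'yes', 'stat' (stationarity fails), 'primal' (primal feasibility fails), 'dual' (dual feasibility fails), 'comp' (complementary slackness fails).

Gradient of f: grad f(x) = Q x + c = (0, 0)
Constraint values g_i(x) = a_i^T x - b_i:
  g_1((3, -2)) = 0
Stationarity residual: grad f(x) + sum_i lambda_i a_i = (0, 0)
  -> stationarity OK
Primal feasibility (all g_i <= 0): OK
Dual feasibility (all lambda_i >= 0): OK
Complementary slackness (lambda_i * g_i(x) = 0 for all i): OK

Verdict: yes, KKT holds.

yes
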